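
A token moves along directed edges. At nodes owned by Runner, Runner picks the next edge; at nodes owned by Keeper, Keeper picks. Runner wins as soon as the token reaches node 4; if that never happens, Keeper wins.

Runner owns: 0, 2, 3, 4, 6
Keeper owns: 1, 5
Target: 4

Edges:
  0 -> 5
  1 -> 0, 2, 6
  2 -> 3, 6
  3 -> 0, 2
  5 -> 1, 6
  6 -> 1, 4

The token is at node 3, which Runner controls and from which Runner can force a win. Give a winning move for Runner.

2

A0 = {4}
A1: add {6} — 6 (Runner) has 6→4.
A2: add {2} — 2 (Runner) has 2→6.
A3: add {3} — 3 (Runner) has 3→2.
A4 = A3; e.g. 0 (Runner) has no edge into A3. Fixed point.
From 3, successor 2 is in the attractor (rank 2); the other successor 0 is not.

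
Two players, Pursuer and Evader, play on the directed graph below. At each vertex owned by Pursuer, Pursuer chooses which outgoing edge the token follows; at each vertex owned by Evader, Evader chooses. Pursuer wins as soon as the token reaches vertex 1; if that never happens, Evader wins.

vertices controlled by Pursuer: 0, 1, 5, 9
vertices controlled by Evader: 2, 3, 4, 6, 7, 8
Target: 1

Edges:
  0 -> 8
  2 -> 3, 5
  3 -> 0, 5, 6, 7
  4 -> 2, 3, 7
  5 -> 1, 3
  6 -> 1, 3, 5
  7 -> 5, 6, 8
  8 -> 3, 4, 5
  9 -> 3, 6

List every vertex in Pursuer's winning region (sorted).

1, 5

A0 = {1}
A1: add {5} — 5 (Pursuer) has 5→1.
A2 = A1; e.g. 0 (Pursuer) has no edge into A1. Fixed point.
Pursuer's winning region = {1, 5}.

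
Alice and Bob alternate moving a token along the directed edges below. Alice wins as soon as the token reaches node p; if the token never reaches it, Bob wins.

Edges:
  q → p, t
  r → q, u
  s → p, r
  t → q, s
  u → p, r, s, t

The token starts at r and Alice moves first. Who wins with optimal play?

Track states (vertex, player-to-move).
A0 = {(p,Alice), (p,Bob)}
A1: add {(q,Alice), (s,Alice), (u,Alice)}.
A2: add {(r,Bob), (t,Bob)}.
A3 = A2; e.g. (q,Bob) stays out. (r,Alice) never enters ⇒ Bob avoids the target.

Bob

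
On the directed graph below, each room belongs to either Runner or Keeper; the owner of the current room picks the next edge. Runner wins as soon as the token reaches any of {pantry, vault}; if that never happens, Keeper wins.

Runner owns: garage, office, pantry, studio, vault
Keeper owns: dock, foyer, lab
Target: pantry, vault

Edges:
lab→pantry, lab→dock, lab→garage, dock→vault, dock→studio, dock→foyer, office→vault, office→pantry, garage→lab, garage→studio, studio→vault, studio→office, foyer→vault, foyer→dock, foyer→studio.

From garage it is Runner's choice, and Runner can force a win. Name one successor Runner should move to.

studio

A0 = {pantry, vault}
A1: add {office, studio} — office (Runner) has office→vault; studio (Runner) has studio→vault.
A2: add {garage} — garage (Runner) has garage→studio.
A3 = A2; e.g. lab (Keeper) can still go to dock. Fixed point.
From garage, successor studio is in the attractor (rank 1); the other successor lab is not.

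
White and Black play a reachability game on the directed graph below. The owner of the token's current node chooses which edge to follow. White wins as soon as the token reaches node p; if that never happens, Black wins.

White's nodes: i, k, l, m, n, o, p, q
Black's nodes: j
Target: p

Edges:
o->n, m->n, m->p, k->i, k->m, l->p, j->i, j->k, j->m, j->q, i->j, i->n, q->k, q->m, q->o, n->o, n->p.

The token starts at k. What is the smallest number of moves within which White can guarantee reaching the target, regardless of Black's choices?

A0 = {p}
A1: add {l, m, n} — l (White) has l→p; m (White) has m→p; n (White) has n→p.
A2: add {i, k, o, q} — i (White) has i→n; k (White) has k→m; o (White) has o→n; q (White) has q→m.
k enters the attractor at level 2, so White can force the target in 2 moves from there.

2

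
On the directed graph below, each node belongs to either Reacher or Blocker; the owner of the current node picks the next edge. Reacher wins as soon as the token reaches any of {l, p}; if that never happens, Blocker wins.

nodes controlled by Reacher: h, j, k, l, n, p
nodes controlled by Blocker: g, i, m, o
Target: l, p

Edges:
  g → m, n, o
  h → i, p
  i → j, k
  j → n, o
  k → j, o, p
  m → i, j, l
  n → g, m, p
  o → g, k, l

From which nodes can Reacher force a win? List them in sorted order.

h, i, j, k, l, m, n, p

A0 = {l, p}
A1: add {h, k, n} — h (Reacher) has h→p; k (Reacher) has k→p; n (Reacher) has n→p.
A2: add {j} — j (Reacher) has j→n.
A3: add {i} — i (Blocker): all of {j, k} already in.
A4: add {m} — m (Blocker): all of {i, j, l} already in.
A5 = A4; e.g. g (Blocker) can still go to o. Fixed point.
Reacher's winning region = {h, i, j, k, l, m, n, p}.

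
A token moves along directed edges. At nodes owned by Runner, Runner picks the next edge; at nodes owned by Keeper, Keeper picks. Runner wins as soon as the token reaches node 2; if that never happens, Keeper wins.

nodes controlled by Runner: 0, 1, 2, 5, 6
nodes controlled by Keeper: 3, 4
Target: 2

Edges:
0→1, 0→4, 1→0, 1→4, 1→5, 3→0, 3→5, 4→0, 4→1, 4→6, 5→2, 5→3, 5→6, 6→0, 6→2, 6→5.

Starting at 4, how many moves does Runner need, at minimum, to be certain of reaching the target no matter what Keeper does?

4

A0 = {2}
A1: add {5, 6} — 5 (Runner) has 5→2; 6 (Runner) has 6→2.
A2: add {1} — 1 (Runner) has 1→5.
A3: add {0} — 0 (Runner) has 0→1.
A4: add {3, 4} — 3 (Keeper): all of {0, 5} already in; 4 (Keeper): all of {0, 1, 6} already in.
A4 = all vertices. Fixed point.
4 enters the attractor at level 4, so Runner can force the target in 4 moves from there.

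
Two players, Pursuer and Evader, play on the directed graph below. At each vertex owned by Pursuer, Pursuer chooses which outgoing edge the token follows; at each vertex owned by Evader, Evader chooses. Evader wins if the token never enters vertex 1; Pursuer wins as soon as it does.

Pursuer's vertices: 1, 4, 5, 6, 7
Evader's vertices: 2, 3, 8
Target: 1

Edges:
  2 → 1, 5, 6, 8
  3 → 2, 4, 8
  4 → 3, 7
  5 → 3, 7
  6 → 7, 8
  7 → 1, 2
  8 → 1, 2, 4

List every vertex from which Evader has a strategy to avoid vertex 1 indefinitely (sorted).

A0 = {1}
A1: add {7} — 7 (Pursuer) has 7→1.
A2: add {4, 5, 6} — 4 (Pursuer) has 4→7; 5 (Pursuer) has 5→7; 6 (Pursuer) has 6→7.
A3 = A2; e.g. 2 (Evader) can still go to 8. Fixed point.
Pursuer's attractor = {1, 4, 5, 6, 7}; Evader avoids the target exactly from the complement.

2, 3, 8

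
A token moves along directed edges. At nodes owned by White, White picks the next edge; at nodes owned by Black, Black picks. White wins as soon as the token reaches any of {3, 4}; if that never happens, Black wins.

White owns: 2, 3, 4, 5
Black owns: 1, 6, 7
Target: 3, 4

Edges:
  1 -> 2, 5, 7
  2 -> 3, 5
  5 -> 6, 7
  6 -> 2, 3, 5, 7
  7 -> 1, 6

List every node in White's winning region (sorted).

A0 = {3, 4}
A1: add {2} — 2 (White) has 2→3.
A2 = A1; e.g. 1 (Black) can still go to 5. Fixed point.
White's winning region = {2, 3, 4}.

2, 3, 4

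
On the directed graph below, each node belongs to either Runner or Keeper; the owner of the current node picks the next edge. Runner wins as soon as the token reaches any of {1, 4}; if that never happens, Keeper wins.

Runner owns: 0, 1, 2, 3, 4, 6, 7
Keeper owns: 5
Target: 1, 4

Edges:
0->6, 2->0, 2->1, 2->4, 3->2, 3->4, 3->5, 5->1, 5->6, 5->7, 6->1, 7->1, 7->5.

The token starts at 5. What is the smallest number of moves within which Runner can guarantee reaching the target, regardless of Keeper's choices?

2

A0 = {1, 4}
A1: add {2, 3, 6, 7} — 2 (Runner) has 2→1; 3 (Runner) has 3→4; 6 (Runner) has 6→1; 7 (Runner) has 7→1.
A2: add {0, 5} — 0 (Runner) has 0→6; 5 (Keeper): all of {1, 6, 7} already in.
A2 = all vertices. Fixed point.
5 enters the attractor at level 2, so Runner can force the target in 2 moves from there.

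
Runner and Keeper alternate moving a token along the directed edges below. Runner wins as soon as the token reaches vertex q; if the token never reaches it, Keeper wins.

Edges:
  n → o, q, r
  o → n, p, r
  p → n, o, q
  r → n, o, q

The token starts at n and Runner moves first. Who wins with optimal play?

Track states (vertex, player-to-move).
A0 = {(q,Runner), (q,Keeper)}
A1: add {(n,Runner), (p,Runner), (r,Runner)}.
(n,Runner) ∈ A1 ⇒ Runner forces the target.

Runner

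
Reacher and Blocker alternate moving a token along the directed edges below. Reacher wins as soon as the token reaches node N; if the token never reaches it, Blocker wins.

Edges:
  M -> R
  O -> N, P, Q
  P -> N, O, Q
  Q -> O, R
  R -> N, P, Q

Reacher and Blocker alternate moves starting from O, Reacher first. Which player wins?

Track states (vertex, player-to-move).
A0 = {(N,Reacher), (N,Blocker)}
A1: add {(O,Reacher), (P,Reacher), (R,Reacher)}.
(O,Reacher) ∈ A1 ⇒ Reacher forces the target.

Reacher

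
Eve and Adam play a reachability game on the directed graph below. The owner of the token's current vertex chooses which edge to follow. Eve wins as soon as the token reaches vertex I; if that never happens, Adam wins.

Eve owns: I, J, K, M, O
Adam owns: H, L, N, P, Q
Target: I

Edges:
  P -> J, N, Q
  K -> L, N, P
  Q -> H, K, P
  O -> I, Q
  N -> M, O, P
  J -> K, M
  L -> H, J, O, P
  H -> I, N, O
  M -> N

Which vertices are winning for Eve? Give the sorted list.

A0 = {I}
A1: add {O} — O (Eve) has O→I.
A2 = A1; e.g. H (Adam) can still go to N. Fixed point.
Eve's winning region = {I, O}.

I, O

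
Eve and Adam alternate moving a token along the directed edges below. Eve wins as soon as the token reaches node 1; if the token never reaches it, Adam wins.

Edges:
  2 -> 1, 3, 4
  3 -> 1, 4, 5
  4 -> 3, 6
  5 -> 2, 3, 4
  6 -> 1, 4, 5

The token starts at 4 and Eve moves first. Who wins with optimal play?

Track states (vertex, player-to-move).
A0 = {(1,Eve), (1,Adam)}
A1: add {(2,Eve), (3,Eve), (6,Eve)}.
A2: add {(4,Adam)}.
A3: add {(5,Eve)}.
A4 = A3; e.g. (2,Adam) stays out. (4,Eve) never enters ⇒ Adam avoids the target.

Adam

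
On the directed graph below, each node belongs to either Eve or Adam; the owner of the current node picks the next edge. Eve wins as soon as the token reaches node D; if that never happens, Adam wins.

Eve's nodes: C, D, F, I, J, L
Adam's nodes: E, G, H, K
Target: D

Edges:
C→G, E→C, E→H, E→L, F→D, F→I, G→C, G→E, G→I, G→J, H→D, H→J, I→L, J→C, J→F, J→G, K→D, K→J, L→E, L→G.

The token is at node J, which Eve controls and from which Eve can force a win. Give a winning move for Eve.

F

A0 = {D}
A1: add {F} — F (Eve) has F→D.
A2: add {J} — J (Eve) has J→F.
A3: add {H, K} — H (Adam): all of {D, J} already in; K (Adam): all of {D, J} already in.
A4 = A3; e.g. C (Eve) has no edge into A3. Fixed point.
From J, successor F is in the attractor (rank 1); the other successors C, G are not.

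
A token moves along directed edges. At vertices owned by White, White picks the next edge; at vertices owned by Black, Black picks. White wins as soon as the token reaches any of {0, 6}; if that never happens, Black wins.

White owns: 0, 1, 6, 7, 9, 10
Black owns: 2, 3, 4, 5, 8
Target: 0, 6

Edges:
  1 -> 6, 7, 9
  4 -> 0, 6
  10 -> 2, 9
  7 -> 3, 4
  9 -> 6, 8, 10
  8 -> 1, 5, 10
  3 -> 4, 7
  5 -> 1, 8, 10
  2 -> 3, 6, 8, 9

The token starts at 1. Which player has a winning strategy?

White

A0 = {0, 6}
A1: add {1, 4, 9} — 1 (White) has 1→6; 4 (Black): all of {0, 6} already in; 9 (White) has 9→6.
1 ∈ A1, so White can force the target.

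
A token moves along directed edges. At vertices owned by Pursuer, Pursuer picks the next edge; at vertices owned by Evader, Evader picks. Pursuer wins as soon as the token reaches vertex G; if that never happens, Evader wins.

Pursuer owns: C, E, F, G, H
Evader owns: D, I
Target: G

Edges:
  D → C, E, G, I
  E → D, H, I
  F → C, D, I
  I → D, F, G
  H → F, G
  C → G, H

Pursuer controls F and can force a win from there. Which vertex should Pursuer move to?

C

A0 = {G}
A1: add {C, H} — C (Pursuer) has C→G; H (Pursuer) has H→G.
A2: add {E, F} — E (Pursuer) has E→H; F (Pursuer) has F→C.
A3 = A2; e.g. D (Evader) can still go to I. Fixed point.
From F, successor C is in the attractor (rank 1); the other successors D, I are not.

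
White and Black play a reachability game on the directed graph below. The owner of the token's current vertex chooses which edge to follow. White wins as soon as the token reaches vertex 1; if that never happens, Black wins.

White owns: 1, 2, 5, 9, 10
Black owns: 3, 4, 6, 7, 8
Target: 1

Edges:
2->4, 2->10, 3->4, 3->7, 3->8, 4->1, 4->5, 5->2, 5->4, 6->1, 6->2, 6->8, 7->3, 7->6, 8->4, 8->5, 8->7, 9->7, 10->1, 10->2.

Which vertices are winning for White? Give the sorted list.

A0 = {1}
A1: add {10} — 10 (White) has 10→1.
A2: add {2} — 2 (White) has 2→10.
A3: add {5} — 5 (White) has 5→2.
A4: add {4} — 4 (Black): all of {1, 5} already in.
A5 = A4; e.g. 3 (Black) can still go to 7. Fixed point.
White's winning region = {1, 2, 4, 5, 10}.

1, 2, 4, 5, 10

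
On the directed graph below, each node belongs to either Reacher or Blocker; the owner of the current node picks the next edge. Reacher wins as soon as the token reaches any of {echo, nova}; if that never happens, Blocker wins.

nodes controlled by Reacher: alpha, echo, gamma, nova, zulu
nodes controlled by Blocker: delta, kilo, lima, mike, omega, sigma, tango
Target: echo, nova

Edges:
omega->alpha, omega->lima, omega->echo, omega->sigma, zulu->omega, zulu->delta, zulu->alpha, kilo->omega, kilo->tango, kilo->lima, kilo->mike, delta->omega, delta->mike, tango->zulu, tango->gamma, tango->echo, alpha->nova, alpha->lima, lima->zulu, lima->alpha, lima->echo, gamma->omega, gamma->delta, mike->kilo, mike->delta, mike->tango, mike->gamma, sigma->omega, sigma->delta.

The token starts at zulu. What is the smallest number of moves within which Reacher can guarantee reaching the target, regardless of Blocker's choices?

2

A0 = {echo, nova}
A1: add {alpha} — alpha (Reacher) has alpha→nova.
A2: add {zulu} — zulu (Reacher) has zulu→alpha.
zulu enters the attractor at level 2, so Reacher can force the target in 2 moves from there.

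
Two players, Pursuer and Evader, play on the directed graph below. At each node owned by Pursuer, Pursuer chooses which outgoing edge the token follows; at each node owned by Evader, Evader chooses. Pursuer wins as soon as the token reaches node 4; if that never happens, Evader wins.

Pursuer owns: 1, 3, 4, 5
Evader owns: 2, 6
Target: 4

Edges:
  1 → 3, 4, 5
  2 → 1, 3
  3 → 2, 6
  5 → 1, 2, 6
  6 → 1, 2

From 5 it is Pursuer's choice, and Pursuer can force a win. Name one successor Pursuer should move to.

1

A0 = {4}
A1: add {1} — 1 (Pursuer) has 1→4.
A2: add {5} — 5 (Pursuer) has 5→1.
A3 = A2; e.g. 2 (Evader) can still go to 3. Fixed point.
From 5, successor 1 is in the attractor (rank 1); the other successors 2, 6 are not.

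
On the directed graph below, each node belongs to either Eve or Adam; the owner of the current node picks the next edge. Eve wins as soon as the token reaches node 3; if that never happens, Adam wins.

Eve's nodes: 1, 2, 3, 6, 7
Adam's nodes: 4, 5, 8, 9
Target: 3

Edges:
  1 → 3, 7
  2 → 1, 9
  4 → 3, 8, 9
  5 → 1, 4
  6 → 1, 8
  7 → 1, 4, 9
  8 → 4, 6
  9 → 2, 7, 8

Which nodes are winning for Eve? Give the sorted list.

A0 = {3}
A1: add {1} — 1 (Eve) has 1→3.
A2: add {2, 6, 7} — 2 (Eve) has 2→1; 6 (Eve) has 6→1; 7 (Eve) has 7→1.
A3 = A2; e.g. 4 (Adam) can still go to 8. Fixed point.
Eve's winning region = {1, 2, 3, 6, 7}.

1, 2, 3, 6, 7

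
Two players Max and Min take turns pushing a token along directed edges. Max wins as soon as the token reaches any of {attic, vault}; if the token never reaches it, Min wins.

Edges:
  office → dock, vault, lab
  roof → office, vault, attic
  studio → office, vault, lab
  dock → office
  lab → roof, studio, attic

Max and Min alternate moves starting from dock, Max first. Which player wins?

Min

Track states (vertex, player-to-move).
A0 = {(vault,Max), (vault,Min), (attic,Max), (attic,Min)}
A1: add {(office,Max), (roof,Max), (studio,Max), (lab,Max)}.
A2: add {(roof,Min), (studio,Min), (dock,Min), (lab,Min)}.
A3 = A2; e.g. (office,Min) stays out. (dock,Max) never enters ⇒ Min avoids the target.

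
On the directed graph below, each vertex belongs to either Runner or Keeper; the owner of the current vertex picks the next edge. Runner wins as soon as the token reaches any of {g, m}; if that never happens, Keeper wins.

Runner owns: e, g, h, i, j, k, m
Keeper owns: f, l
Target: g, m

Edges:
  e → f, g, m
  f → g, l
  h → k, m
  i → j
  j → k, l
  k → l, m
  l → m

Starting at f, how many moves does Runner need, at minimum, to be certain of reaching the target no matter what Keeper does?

2

A0 = {g, m}
A1: add {e, h, k, l} — e (Runner) has e→g; h (Runner) has h→m; k (Runner) has k→m; l (Keeper): all of {m} already in.
A2: add {f, j} — f (Keeper): all of {g, l} already in; j (Runner) has j→k.
f enters the attractor at level 2, so Runner can force the target in 2 moves from there.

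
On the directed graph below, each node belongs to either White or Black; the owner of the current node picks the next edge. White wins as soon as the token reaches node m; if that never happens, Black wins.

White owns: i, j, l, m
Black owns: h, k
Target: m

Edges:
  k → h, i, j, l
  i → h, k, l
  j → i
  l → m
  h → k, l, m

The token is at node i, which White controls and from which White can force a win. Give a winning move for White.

l

A0 = {m}
A1: add {l} — l (White) has l→m.
A2: add {i} — i (White) has i→l.
A3: add {j} — j (White) has j→i.
A4 = A3; e.g. h (Black) can still go to k. Fixed point.
From i, successor l is in the attractor (rank 1); the other successors h, k are not.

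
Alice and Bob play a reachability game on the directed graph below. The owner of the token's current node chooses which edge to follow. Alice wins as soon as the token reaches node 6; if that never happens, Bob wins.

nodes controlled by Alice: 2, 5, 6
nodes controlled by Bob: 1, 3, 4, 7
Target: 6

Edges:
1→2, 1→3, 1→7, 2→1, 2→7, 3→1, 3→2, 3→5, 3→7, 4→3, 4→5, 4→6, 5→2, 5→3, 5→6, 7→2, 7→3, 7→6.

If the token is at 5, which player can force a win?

A0 = {6}
A1: add {5} — 5 (Alice) has 5→6.
A2 = A1; e.g. 1 (Bob) can still go to 2. Fixed point.
5 ∈ A1, so Alice can force the target.

Alice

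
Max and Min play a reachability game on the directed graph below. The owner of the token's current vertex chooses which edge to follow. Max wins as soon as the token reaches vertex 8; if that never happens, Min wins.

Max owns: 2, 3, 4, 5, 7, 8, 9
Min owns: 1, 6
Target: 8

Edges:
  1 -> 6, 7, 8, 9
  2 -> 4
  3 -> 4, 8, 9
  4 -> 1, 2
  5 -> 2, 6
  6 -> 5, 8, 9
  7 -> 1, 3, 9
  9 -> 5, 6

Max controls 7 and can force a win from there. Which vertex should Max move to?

3

A0 = {8}
A1: add {3} — 3 (Max) has 3→8.
A2: add {7} — 7 (Max) has 7→3.
A3 = A2; e.g. 1 (Min) can still go to 6. Fixed point.
From 7, successor 3 is in the attractor (rank 1); the other successors 1, 9 are not.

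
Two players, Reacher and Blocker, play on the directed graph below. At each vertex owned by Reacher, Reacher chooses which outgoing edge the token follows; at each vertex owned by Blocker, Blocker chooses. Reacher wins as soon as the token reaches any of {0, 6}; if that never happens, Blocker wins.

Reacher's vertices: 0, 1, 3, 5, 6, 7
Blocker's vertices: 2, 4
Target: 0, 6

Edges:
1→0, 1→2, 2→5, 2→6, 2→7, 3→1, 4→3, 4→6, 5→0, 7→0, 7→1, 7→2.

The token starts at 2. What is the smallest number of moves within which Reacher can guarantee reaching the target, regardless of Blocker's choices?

A0 = {0, 6}
A1: add {1, 5, 7} — 1 (Reacher) has 1→0; 5 (Reacher) has 5→0; 7 (Reacher) has 7→0.
A2: add {2, 3} — 2 (Blocker): all of {5, 6, 7} already in; 3 (Reacher) has 3→1.
2 enters the attractor at level 2, so Reacher can force the target in 2 moves from there.

2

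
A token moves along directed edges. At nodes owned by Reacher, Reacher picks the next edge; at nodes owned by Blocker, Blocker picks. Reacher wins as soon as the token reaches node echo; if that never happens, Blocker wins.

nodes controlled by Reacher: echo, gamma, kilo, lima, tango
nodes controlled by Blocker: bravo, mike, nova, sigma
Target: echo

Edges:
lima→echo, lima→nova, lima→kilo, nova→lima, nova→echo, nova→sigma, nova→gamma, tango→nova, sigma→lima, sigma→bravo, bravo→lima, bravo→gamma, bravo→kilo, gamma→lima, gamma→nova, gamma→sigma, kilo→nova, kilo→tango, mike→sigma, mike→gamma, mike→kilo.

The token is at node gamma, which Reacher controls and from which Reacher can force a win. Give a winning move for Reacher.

lima

A0 = {echo}
A1: add {lima} — lima (Reacher) has lima→echo.
A2: add {gamma} — gamma (Reacher) has gamma→lima.
A3 = A2; e.g. nova (Blocker) can still go to sigma. Fixed point.
From gamma, successor lima is in the attractor (rank 1); the other successors nova, sigma are not.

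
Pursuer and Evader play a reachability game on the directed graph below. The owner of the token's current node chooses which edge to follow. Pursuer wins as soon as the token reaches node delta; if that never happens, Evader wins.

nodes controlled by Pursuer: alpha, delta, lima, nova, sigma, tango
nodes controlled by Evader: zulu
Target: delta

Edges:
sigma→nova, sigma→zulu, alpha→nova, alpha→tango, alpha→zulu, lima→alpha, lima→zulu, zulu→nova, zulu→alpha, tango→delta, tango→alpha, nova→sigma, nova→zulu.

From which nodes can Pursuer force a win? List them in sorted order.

A0 = {delta}
A1: add {tango} — tango (Pursuer) has tango→delta.
A2: add {alpha} — alpha (Pursuer) has alpha→tango.
A3: add {lima} — lima (Pursuer) has lima→alpha.
A4 = A3; e.g. nova (Pursuer) has no edge into A3. Fixed point.
Pursuer's winning region = {alpha, delta, lima, tango}.

alpha, delta, lima, tango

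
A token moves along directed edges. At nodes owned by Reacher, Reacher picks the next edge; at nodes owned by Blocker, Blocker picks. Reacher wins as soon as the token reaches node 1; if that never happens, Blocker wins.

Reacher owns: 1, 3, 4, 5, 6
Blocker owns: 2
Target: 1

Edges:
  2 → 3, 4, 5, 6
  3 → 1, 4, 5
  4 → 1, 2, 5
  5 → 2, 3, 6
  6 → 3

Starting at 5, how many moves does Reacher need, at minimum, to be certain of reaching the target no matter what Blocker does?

2

A0 = {1}
A1: add {3, 4} — 3 (Reacher) has 3→1; 4 (Reacher) has 4→1.
A2: add {5, 6} — 5 (Reacher) has 5→3; 6 (Reacher) has 6→3.
5 enters the attractor at level 2, so Reacher can force the target in 2 moves from there.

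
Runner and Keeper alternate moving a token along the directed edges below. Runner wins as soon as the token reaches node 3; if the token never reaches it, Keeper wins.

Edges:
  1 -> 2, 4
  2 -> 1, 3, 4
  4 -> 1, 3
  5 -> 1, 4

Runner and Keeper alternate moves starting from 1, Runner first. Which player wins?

Track states (vertex, player-to-move).
A0 = {(3,Runner), (3,Keeper)}
A1: add {(2,Runner), (4,Runner)}.
A2: add {(1,Keeper)}.
A3: add {(5,Runner)}.
A4 = A3; e.g. (1,Runner) stays out. (1,Runner) never enters ⇒ Keeper avoids the target.

Keeper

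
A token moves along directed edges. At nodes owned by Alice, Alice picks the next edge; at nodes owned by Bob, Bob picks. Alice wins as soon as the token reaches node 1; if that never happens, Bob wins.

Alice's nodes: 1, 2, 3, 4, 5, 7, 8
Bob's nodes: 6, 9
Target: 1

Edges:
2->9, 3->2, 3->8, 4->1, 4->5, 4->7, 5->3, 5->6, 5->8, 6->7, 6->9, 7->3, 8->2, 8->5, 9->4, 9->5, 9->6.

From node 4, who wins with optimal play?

Alice

A0 = {1}
A1: add {4} — 4 (Alice) has 4→1.
A2 = A1; e.g. 2 (Alice) has no edge into A1. Fixed point.
4 ∈ A1, so Alice can force the target.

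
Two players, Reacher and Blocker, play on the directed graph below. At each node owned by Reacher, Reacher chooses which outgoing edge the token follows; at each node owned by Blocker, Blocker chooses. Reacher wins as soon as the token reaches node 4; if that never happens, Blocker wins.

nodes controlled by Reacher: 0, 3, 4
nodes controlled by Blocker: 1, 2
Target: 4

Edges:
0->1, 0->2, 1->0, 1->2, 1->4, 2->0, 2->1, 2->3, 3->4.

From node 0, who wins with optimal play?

Blocker

A0 = {4}
A1: add {3} — 3 (Reacher) has 3→4.
A2 = A1; e.g. 0 (Reacher) has no edge into A1. Fixed point.
0 never enters the attractor, so Blocker can avoid the target forever.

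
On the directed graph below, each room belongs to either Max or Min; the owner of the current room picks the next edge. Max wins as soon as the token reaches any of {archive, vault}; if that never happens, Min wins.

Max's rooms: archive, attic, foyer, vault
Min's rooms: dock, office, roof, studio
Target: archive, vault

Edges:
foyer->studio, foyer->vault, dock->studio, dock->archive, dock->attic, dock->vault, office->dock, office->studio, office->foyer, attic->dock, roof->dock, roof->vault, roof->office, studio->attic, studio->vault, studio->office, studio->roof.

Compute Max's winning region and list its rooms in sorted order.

A0 = {archive, vault}
A1: add {foyer} — foyer (Max) has foyer→vault.
A2 = A1; e.g. dock (Min) can still go to studio. Fixed point.
Max's winning region = {archive, foyer, vault}.

archive, foyer, vault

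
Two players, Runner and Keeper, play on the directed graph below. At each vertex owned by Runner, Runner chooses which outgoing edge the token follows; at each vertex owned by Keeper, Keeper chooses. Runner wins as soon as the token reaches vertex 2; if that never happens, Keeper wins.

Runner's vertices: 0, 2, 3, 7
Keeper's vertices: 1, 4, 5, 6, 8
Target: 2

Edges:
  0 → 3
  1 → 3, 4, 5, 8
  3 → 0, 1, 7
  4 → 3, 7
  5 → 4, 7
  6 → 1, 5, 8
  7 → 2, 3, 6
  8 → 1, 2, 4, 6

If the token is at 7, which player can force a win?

Runner

A0 = {2}
A1: add {7} — 7 (Runner) has 7→2.
7 ∈ A1, so Runner can force the target.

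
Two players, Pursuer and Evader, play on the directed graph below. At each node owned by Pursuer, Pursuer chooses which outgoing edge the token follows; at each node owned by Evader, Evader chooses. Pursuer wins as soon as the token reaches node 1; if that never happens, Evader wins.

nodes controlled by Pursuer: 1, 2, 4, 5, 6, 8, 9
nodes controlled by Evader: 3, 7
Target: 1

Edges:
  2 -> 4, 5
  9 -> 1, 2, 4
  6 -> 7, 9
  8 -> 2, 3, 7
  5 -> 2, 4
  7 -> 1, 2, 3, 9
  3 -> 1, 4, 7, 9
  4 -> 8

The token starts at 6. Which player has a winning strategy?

Pursuer

A0 = {1}
A1: add {9} — 9 (Pursuer) has 9→1.
A2: add {6} — 6 (Pursuer) has 6→9.
A3 = A2; e.g. 2 (Pursuer) has no edge into A2. Fixed point.
6 ∈ A2, so Pursuer can force the target.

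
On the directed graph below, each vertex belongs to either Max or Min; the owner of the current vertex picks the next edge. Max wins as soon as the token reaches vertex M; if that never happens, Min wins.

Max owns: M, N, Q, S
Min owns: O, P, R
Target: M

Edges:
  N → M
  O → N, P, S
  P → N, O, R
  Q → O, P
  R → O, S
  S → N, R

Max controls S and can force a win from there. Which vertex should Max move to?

A0 = {M}
A1: add {N} — N (Max) has N→M.
A2: add {S} — S (Max) has S→N.
A3 = A2; e.g. O (Min) can still go to P. Fixed point.
From S, successor N is in the attractor (rank 1); the other successor R is not.

N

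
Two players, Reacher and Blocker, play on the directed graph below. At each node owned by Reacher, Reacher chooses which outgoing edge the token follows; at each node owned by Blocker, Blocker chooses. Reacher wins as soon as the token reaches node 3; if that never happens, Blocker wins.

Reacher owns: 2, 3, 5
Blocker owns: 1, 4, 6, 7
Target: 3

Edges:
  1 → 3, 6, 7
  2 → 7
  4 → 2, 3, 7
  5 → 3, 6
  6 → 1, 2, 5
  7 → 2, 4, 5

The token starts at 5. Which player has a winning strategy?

A0 = {3}
A1: add {5} — 5 (Reacher) has 5→3.
A2 = A1; e.g. 1 (Blocker) can still go to 6. Fixed point.
5 ∈ A1, so Reacher can force the target.

Reacher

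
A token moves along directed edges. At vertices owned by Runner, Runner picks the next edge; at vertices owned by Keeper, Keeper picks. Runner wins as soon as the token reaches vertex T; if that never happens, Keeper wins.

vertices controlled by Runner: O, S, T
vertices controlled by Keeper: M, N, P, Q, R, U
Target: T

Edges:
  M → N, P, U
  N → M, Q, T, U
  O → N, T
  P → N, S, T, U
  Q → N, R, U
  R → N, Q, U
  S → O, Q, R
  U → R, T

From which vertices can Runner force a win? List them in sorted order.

A0 = {T}
A1: add {O} — O (Runner) has O→T.
A2: add {S} — S (Runner) has S→O.
A3 = A2; e.g. M (Keeper) can still go to N. Fixed point.
Runner's winning region = {O, S, T}.

O, S, T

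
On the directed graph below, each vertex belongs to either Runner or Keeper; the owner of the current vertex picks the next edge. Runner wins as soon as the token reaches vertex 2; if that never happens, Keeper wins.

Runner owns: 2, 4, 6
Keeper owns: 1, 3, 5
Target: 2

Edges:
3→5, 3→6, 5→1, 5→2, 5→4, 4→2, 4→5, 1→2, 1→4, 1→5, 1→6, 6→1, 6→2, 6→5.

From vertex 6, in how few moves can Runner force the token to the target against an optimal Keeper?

A0 = {2}
A1: add {4, 6} — 4 (Runner) has 4→2; 6 (Runner) has 6→2.
A2 = A1; e.g. 1 (Keeper) can still go to 5. Fixed point.
6 enters the attractor at level 1, so Runner can force the target in 1 move from there.

1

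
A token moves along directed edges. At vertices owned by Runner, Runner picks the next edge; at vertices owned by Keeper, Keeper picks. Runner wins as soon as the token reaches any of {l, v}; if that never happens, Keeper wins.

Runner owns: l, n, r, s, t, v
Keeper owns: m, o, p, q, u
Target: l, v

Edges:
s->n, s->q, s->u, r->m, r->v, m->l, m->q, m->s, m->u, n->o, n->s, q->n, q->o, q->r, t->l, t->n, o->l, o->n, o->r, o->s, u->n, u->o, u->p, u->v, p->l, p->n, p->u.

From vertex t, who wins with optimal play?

A0 = {l, v}
A1: add {r, t} — r (Runner) has r→v; t (Runner) has t→l.
A2 = A1; e.g. m (Keeper) can still go to q. Fixed point.
t ∈ A1, so Runner can force the target.

Runner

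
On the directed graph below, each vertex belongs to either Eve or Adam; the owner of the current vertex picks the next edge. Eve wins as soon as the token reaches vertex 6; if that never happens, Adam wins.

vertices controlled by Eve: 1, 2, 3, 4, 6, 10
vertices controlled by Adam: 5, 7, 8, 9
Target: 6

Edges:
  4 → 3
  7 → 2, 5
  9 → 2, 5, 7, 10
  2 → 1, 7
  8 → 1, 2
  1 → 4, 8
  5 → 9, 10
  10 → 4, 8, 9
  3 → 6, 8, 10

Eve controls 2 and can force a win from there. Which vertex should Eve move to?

A0 = {6}
A1: add {3} — 3 (Eve) has 3→6.
A2: add {4} — 4 (Eve) has 4→3.
A3: add {1, 10} — 1 (Eve) has 1→4; 10 (Eve) has 10→4.
A4: add {2} — 2 (Eve) has 2→1.
A5: add {8} — 8 (Adam): all of {1, 2} already in.
A6 = A5; e.g. 5 (Adam) can still go to 9. Fixed point.
From 2, successor 1 is in the attractor (rank 3); the other successor 7 is not.

1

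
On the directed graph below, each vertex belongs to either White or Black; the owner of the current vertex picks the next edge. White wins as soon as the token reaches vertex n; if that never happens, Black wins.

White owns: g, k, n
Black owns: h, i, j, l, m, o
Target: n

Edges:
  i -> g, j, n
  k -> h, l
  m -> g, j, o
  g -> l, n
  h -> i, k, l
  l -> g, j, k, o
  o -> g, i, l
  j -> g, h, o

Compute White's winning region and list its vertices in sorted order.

A0 = {n}
A1: add {g} — g (White) has g→n.
A2 = A1; e.g. h (Black) can still go to i. Fixed point.
White's winning region = {g, n}.

g, n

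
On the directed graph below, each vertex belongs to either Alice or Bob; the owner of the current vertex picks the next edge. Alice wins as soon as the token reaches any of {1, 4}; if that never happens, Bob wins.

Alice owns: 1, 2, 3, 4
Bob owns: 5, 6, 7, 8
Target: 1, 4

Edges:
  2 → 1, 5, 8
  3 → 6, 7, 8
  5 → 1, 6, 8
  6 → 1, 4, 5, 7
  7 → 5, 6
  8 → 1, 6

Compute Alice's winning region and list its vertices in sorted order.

1, 2, 4

A0 = {1, 4}
A1: add {2} — 2 (Alice) has 2→1.
A2 = A1; e.g. 3 (Alice) has no edge into A1. Fixed point.
Alice's winning region = {1, 2, 4}.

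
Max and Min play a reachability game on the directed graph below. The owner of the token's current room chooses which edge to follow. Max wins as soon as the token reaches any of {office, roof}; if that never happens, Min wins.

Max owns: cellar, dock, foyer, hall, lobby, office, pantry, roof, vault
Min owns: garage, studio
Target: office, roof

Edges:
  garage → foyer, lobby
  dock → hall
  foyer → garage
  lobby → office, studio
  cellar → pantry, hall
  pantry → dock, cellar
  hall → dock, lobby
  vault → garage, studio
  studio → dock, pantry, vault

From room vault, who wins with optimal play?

A0 = {office, roof}
A1: add {lobby} — lobby (Max) has lobby→office.
A2: add {hall} — hall (Max) has hall→lobby.
A3: add {cellar, dock} — dock (Max) has dock→hall; cellar (Max) has cellar→hall.
A4: add {pantry} — pantry (Max) has pantry→dock.
A5 = A4; e.g. garage (Min) can still go to foyer. Fixed point.
vault never enters the attractor, so Min can avoid the target forever.

Min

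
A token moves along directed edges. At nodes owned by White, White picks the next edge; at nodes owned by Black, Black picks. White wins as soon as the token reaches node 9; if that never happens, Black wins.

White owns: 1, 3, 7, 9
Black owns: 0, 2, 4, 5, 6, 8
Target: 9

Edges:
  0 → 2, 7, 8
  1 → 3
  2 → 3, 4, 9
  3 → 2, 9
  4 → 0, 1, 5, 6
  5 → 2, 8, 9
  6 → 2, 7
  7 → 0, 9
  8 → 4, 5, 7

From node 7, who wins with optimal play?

White

A0 = {9}
A1: add {3, 7} — 3 (White) has 3→9; 7 (White) has 7→9.
7 ∈ A1, so White can force the target.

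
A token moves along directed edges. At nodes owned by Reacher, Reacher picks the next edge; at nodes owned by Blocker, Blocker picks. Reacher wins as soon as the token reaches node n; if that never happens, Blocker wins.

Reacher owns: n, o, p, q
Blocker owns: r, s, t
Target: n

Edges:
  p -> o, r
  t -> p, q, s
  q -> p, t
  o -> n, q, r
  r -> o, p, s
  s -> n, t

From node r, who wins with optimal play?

A0 = {n}
A1: add {o} — o (Reacher) has o→n.
A2: add {p} — p (Reacher) has p→o.
A3: add {q} — q (Reacher) has q→p.
A4 = A3; e.g. r (Blocker) can still go to s. Fixed point.
r never enters the attractor, so Blocker can avoid the target forever.

Blocker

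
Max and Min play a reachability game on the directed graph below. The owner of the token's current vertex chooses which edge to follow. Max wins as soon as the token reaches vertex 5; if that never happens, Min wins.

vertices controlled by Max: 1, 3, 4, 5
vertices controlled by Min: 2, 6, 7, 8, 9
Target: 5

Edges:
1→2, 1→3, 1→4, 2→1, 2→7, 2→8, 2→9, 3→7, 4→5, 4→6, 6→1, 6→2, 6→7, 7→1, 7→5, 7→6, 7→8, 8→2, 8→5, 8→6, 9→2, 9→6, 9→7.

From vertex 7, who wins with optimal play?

A0 = {5}
A1: add {4} — 4 (Max) has 4→5.
A2: add {1} — 1 (Max) has 1→4.
A3 = A2; e.g. 2 (Min) can still go to 7. Fixed point.
7 never enters the attractor, so Min can avoid the target forever.

Min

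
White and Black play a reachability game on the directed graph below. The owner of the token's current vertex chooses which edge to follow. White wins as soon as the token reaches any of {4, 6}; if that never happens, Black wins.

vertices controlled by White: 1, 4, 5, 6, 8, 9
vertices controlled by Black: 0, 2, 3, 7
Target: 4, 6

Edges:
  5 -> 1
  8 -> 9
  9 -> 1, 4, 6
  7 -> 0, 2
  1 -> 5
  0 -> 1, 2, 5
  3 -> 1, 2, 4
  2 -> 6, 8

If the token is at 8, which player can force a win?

A0 = {4, 6}
A1: add {9} — 9 (White) has 9→4.
A2: add {8} — 8 (White) has 8→9.
8 ∈ A2, so White can force the target.

White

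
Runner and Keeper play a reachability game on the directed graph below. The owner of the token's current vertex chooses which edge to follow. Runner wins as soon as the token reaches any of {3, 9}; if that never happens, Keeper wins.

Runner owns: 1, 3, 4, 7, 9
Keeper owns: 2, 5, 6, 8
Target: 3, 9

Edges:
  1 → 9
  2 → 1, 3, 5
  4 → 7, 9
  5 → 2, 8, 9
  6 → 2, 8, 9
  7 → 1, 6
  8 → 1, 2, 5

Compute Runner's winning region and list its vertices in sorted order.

1, 3, 4, 7, 9

A0 = {3, 9}
A1: add {1, 4} — 1 (Runner) has 1→9; 4 (Runner) has 4→9.
A2: add {7} — 7 (Runner) has 7→1.
A3 = A2; e.g. 2 (Keeper) can still go to 5. Fixed point.
Runner's winning region = {1, 3, 4, 7, 9}.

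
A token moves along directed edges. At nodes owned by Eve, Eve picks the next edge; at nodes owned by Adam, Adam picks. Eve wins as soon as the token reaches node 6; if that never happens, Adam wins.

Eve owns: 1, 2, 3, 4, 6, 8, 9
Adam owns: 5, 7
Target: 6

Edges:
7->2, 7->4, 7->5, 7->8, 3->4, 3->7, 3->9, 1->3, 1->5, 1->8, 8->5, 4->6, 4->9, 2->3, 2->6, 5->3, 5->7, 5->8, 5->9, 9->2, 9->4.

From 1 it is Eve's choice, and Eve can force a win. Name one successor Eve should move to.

3

A0 = {6}
A1: add {2, 4} — 2 (Eve) has 2→6; 4 (Eve) has 4→6.
A2: add {3, 9} — 3 (Eve) has 3→4; 9 (Eve) has 9→2.
A3: add {1} — 1 (Eve) has 1→3.
A4 = A3; e.g. 5 (Adam) can still go to 7. Fixed point.
From 1, successor 3 is in the attractor (rank 2); the other successors 5, 8 are not.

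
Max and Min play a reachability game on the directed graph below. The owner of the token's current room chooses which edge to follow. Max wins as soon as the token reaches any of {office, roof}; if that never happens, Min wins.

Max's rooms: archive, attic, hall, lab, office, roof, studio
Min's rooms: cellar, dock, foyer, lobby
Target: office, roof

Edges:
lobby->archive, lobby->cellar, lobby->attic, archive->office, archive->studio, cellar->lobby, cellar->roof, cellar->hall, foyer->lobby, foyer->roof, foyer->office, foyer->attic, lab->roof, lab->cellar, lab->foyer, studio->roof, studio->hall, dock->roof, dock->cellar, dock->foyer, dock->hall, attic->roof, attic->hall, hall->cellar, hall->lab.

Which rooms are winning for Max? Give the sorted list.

A0 = {office, roof}
A1: add {archive, attic, lab, studio} — archive (Max) has archive→office; lab (Max) has lab→roof; studio (Max) has studio→roof; attic (Max) has attic→roof.
A2: add {hall} — hall (Max) has hall→lab.
A3 = A2; e.g. lobby (Min) can still go to cellar. Fixed point.
Max's winning region = {archive, attic, hall, lab, office, roof, studio}.

archive, attic, hall, lab, office, roof, studio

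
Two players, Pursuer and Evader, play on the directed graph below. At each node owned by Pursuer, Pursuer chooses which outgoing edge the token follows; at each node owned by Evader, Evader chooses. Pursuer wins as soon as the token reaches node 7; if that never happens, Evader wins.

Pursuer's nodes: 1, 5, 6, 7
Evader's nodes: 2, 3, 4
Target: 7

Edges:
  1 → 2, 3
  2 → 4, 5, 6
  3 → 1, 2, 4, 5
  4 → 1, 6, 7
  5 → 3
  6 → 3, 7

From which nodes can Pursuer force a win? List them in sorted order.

6, 7

A0 = {7}
A1: add {6} — 6 (Pursuer) has 6→7.
A2 = A1; e.g. 1 (Pursuer) has no edge into A1. Fixed point.
Pursuer's winning region = {6, 7}.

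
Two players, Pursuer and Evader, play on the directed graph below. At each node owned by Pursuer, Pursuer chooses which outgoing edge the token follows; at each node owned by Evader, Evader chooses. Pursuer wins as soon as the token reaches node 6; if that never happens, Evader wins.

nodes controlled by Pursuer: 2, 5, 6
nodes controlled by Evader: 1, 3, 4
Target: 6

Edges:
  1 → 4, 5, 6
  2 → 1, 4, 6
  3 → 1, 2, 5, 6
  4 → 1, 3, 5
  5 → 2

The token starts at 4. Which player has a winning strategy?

Evader

A0 = {6}
A1: add {2} — 2 (Pursuer) has 2→6.
A2: add {5} — 5 (Pursuer) has 5→2.
A3 = A2; e.g. 1 (Evader) can still go to 4. Fixed point.
4 never enters the attractor, so Evader can avoid the target forever.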